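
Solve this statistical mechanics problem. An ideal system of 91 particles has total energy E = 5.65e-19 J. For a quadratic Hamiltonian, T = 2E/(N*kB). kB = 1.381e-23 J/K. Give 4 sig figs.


Step 1: Numerator = 2*E = 2*5.65e-19 = 1.13e-18 J
Step 2: Denominator = N*kB = 91*1.381e-23 = 1.257e-21
Step 3: T = 1.13e-18 / 1.257e-21 = 899.2 K

899.2


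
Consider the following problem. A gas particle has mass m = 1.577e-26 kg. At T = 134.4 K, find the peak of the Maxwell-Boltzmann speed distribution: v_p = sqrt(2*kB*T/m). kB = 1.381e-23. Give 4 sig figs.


Step 1: Numerator = 2*kB*T = 2*1.381e-23*134.4 = 3.712e-21
Step 2: Ratio = 3.712e-21 / 1.577e-26 = 2.354e+05
Step 3: v_p = sqrt(2.354e+05) = 485.2 m/s

485.2


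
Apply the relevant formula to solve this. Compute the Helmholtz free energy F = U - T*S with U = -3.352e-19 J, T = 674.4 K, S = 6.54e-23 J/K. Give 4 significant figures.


Step 1: T*S = 674.4 * 6.54e-23 = 4.411e-20 J
Step 2: F = U - T*S = -3.352e-19 - 4.411e-20
Step 3: F = -3.793e-19 J

-3.793e-19


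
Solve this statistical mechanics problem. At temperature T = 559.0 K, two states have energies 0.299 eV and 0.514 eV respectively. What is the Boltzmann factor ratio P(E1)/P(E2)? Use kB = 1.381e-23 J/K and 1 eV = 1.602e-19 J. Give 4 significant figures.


Step 1: Compute energy difference dE = E1 - E2 = 0.299 - 0.514 = -0.215 eV
Step 2: Convert to Joules: dE_J = -0.215 * 1.602e-19 = -3.444e-20 J
Step 3: Compute exponent = -dE_J / (kB * T) = -(-3.444e-20) / (1.381e-23 * 559.0) = 4.462
Step 4: P(E1)/P(E2) = exp(4.462) = 86.63

86.63


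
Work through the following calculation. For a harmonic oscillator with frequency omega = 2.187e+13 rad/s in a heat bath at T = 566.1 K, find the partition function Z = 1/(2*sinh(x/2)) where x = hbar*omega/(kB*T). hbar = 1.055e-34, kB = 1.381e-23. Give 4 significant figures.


Step 1: Compute x = hbar*omega/(kB*T) = 1.055e-34*2.187e+13/(1.381e-23*566.1) = 0.2951
Step 2: x/2 = 0.1476
Step 3: sinh(x/2) = 0.1481
Step 4: Z = 1/(2*0.1481) = 3.376

3.376


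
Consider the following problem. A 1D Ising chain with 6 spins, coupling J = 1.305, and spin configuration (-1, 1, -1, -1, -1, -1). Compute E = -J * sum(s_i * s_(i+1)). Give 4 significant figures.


Step 1: Nearest-neighbor products: -1, -1, 1, 1, 1
Step 2: Sum of products = 1
Step 3: E = -1.305 * 1 = -1.305

-1.305


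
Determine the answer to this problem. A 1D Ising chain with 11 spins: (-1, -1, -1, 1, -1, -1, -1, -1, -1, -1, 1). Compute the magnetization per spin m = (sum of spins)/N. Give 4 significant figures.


Step 1: Count up spins (+1): 2, down spins (-1): 9
Step 2: Total magnetization M = 2 - 9 = -7
Step 3: m = M/N = -7/11 = -0.6364

-0.6364


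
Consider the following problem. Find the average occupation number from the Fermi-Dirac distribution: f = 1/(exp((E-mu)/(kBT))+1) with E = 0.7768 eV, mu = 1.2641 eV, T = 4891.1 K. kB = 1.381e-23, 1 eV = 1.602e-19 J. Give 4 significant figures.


Step 1: (E - mu) = 0.7768 - 1.2641 = -0.4873 eV
Step 2: Convert: (E-mu)*eV = -7.807e-20 J
Step 3: x = (E-mu)*eV/(kB*T) = -1.156
Step 4: f = 1/(exp(-1.156)+1) = 0.7606

0.7606


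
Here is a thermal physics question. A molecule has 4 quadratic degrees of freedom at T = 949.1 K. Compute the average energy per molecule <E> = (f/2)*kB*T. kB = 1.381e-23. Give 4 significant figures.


Step 1: f/2 = 4/2 = 2
Step 2: kB*T = 1.381e-23 * 949.1 = 1.311e-20
Step 3: <E> = 2 * 1.311e-20 = 2.621e-20 J

2.621e-20


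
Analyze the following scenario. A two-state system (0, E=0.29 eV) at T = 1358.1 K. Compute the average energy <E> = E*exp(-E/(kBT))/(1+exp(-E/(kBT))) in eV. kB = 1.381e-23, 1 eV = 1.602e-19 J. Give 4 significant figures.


Step 1: beta*E = 0.29*1.602e-19/(1.381e-23*1358.1) = 2.477
Step 2: exp(-beta*E) = 0.08399
Step 3: <E> = 0.29*0.08399/(1+0.08399) = 0.02247 eV

0.02247


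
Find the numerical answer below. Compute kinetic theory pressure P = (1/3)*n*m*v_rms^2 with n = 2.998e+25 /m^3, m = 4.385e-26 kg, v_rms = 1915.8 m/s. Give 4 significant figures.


Step 1: v_rms^2 = 1915.8^2 = 3.67e+06
Step 2: n*m = 2.998e+25*4.385e-26 = 1.315
Step 3: P = (1/3)*1.315*3.67e+06 = 1.608e+06 Pa

1.608e+06


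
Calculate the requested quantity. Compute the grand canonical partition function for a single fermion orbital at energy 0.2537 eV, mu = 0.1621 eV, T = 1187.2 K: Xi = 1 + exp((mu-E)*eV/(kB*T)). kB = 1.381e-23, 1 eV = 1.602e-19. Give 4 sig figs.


Step 1: (mu - E) = 0.1621 - 0.2537 = -0.0916 eV
Step 2: x = (mu-E)*eV/(kB*T) = -0.0916*1.602e-19/(1.381e-23*1187.2) = -0.895
Step 3: exp(x) = 0.4086
Step 4: Xi = 1 + 0.4086 = 1.409

1.409


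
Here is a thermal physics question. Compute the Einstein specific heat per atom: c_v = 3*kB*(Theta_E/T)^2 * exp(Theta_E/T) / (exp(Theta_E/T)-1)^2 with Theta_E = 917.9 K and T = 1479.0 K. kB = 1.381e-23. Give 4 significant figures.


Step 1: x = Theta_E/T = 917.9/1479.0 = 0.6206
Step 2: x^2 = 0.3852
Step 3: exp(x) = 1.86
Step 4: c_v = 3*1.381e-23*0.3852*1.86/(1.86-1)^2 = 4.013e-23

4.013e-23


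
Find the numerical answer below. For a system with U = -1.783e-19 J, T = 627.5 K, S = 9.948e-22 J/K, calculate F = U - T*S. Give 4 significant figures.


Step 1: T*S = 627.5 * 9.948e-22 = 6.242e-19 J
Step 2: F = U - T*S = -1.783e-19 - 6.242e-19
Step 3: F = -8.025e-19 J

-8.025e-19


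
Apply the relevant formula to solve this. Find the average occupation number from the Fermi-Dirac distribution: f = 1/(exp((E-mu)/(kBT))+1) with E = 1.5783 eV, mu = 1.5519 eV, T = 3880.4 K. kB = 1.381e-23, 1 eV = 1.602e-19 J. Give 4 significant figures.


Step 1: (E - mu) = 1.5783 - 1.5519 = 0.0264 eV
Step 2: Convert: (E-mu)*eV = 4.229e-21 J
Step 3: x = (E-mu)*eV/(kB*T) = 0.07892
Step 4: f = 1/(exp(0.07892)+1) = 0.4803

0.4803


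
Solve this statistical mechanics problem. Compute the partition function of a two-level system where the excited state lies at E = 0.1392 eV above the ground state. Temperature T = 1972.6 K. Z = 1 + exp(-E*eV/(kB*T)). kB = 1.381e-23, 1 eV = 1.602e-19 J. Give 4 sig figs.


Step 1: Compute beta*E = E*eV/(kB*T) = 0.1392*1.602e-19/(1.381e-23*1972.6) = 0.8186
Step 2: exp(-beta*E) = exp(-0.8186) = 0.4411
Step 3: Z = 1 + 0.4411 = 1.441

1.441


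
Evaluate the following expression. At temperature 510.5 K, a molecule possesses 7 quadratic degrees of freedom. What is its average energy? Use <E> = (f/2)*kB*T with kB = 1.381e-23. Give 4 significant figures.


Step 1: f/2 = 7/2 = 3.5
Step 2: kB*T = 1.381e-23 * 510.5 = 7.05e-21
Step 3: <E> = 3.5 * 7.05e-21 = 2.468e-20 J

2.468e-20


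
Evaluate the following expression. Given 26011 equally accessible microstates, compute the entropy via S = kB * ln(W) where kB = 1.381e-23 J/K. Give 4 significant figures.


Step 1: ln(W) = ln(26011) = 10.17
Step 2: S = kB * ln(W) = 1.381e-23 * 10.17
Step 3: S = 1.404e-22 J/K

1.404e-22


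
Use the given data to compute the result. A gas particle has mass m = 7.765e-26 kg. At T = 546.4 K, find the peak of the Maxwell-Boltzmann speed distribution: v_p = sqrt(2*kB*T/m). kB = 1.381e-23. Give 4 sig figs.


Step 1: Numerator = 2*kB*T = 2*1.381e-23*546.4 = 1.509e-20
Step 2: Ratio = 1.509e-20 / 7.765e-26 = 1.944e+05
Step 3: v_p = sqrt(1.944e+05) = 440.9 m/s

440.9


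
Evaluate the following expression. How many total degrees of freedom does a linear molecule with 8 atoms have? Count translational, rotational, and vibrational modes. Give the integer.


Step 1: Translational DOF = 3
Step 2: Rotational DOF (linear) = 2
Step 3: Vibrational DOF = 3*8 - 5 = 19
Step 4: Total = 3 + 2 + 19 = 24

24


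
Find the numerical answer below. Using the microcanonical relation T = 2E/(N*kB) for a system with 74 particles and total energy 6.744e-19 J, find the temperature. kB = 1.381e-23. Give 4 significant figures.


Step 1: Numerator = 2*E = 2*6.744e-19 = 1.349e-18 J
Step 2: Denominator = N*kB = 74*1.381e-23 = 1.022e-21
Step 3: T = 1.349e-18 / 1.022e-21 = 1320 K

1320


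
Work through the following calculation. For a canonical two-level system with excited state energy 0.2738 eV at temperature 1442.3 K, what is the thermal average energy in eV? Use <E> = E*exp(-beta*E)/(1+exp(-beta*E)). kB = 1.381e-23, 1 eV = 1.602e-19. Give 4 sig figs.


Step 1: beta*E = 0.2738*1.602e-19/(1.381e-23*1442.3) = 2.202
Step 2: exp(-beta*E) = 0.1106
Step 3: <E> = 0.2738*0.1106/(1+0.1106) = 0.02726 eV

0.02726


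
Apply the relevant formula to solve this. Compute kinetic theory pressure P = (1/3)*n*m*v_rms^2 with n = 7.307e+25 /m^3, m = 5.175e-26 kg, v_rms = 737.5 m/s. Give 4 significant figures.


Step 1: v_rms^2 = 737.5^2 = 5.439e+05
Step 2: n*m = 7.307e+25*5.175e-26 = 3.781
Step 3: P = (1/3)*3.781*5.439e+05 = 6.856e+05 Pa

6.856e+05


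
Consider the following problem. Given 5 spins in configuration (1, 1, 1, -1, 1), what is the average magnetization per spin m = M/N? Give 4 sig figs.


Step 1: Count up spins (+1): 4, down spins (-1): 1
Step 2: Total magnetization M = 4 - 1 = 3
Step 3: m = M/N = 3/5 = 0.6

0.6


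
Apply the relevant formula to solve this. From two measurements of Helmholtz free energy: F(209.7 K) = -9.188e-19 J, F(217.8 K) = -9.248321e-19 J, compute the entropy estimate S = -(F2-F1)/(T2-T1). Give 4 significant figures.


Step 1: dF = F2 - F1 = -9.248321e-19 - (-9.188e-19) = -6.0321e-21 J
Step 2: dT = T2 - T1 = 217.8 - 209.7 = 8.1 K
Step 3: S = -dF/dT = -(-6.0321e-21)/8.1 = 7.447e-22 J/K

7.447e-22


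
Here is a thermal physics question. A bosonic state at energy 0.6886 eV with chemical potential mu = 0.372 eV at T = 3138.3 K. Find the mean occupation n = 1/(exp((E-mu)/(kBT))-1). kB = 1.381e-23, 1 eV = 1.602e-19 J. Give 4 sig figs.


Step 1: (E - mu) = 0.3166 eV
Step 2: x = (E-mu)*eV/(kB*T) = 0.3166*1.602e-19/(1.381e-23*3138.3) = 1.17
Step 3: exp(x) = 3.223
Step 4: n = 1/(exp(x)-1) = 0.4499

0.4499


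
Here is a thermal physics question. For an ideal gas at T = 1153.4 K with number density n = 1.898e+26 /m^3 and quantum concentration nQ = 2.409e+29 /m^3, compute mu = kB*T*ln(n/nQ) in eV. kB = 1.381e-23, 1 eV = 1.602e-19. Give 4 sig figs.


Step 1: n/nQ = 1.898e+26/2.409e+29 = 0.0007879
Step 2: ln(n/nQ) = -7.146
Step 3: mu = kB*T*ln(n/nQ) = 1.593e-20*-7.146 = -1.138e-19 J
Step 4: Convert to eV: -1.138e-19/1.602e-19 = -0.7105 eV

-0.7105


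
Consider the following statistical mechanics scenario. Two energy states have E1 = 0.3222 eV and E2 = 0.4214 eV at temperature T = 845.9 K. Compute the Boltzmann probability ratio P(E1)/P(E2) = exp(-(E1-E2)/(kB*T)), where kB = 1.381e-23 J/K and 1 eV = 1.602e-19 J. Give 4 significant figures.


Step 1: Compute energy difference dE = E1 - E2 = 0.3222 - 0.4214 = -0.0992 eV
Step 2: Convert to Joules: dE_J = -0.0992 * 1.602e-19 = -1.589e-20 J
Step 3: Compute exponent = -dE_J / (kB * T) = -(-1.589e-20) / (1.381e-23 * 845.9) = 1.36
Step 4: P(E1)/P(E2) = exp(1.36) = 3.898

3.898


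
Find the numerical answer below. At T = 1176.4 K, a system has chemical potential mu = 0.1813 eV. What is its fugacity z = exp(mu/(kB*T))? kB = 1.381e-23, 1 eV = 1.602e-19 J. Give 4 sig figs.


Step 1: Convert mu to Joules: 0.1813*1.602e-19 = 2.904e-20 J
Step 2: kB*T = 1.381e-23*1176.4 = 1.625e-20 J
Step 3: mu/(kB*T) = 1.788
Step 4: z = exp(1.788) = 5.976

5.976


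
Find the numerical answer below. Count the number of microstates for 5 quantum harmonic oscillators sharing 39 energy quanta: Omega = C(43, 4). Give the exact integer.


Step 1: Use binomial coefficient C(43, 4)
Step 2: Numerator = 43! / 39!
Step 3: Denominator = 4!
Step 4: Omega = 123410

123410


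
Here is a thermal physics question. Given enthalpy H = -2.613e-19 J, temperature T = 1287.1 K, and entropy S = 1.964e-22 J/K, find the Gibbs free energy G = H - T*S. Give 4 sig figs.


Step 1: T*S = 1287.1 * 1.964e-22 = 2.528e-19 J
Step 2: G = H - T*S = -2.613e-19 - 2.528e-19
Step 3: G = -5.141e-19 J

-5.141e-19


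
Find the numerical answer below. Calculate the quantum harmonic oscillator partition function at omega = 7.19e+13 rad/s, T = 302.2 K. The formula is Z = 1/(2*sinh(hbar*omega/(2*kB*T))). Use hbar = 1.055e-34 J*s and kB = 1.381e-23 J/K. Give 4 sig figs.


Step 1: Compute x = hbar*omega/(kB*T) = 1.055e-34*7.19e+13/(1.381e-23*302.2) = 1.818
Step 2: x/2 = 0.9088
Step 3: sinh(x/2) = 1.039
Step 4: Z = 1/(2*1.039) = 0.4812

0.4812


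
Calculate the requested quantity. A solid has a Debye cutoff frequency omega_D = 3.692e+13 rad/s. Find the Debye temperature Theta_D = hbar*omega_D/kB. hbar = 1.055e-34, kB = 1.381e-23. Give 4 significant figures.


Step 1: hbar*omega_D = 1.055e-34 * 3.692e+13 = 3.895e-21 J
Step 2: Theta_D = 3.895e-21 / 1.381e-23
Step 3: Theta_D = 282 K

282


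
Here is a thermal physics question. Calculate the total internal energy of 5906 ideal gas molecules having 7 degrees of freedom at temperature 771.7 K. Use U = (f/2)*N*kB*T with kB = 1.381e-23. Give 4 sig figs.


Step 1: f/2 = 7/2 = 3.5
Step 2: N*kB*T = 5906*1.381e-23*771.7 = 6.294e-17
Step 3: U = 3.5 * 6.294e-17 = 2.203e-16 J

2.203e-16


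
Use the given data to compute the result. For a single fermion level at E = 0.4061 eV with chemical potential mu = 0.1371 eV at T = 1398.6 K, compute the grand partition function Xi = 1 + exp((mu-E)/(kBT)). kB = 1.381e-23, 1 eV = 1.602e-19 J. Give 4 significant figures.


Step 1: (mu - E) = 0.1371 - 0.4061 = -0.269 eV
Step 2: x = (mu-E)*eV/(kB*T) = -0.269*1.602e-19/(1.381e-23*1398.6) = -2.231
Step 3: exp(x) = 0.1074
Step 4: Xi = 1 + 0.1074 = 1.107

1.107


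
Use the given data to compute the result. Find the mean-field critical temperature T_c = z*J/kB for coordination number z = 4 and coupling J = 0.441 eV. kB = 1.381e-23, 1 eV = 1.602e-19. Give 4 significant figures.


Step 1: z*J = 4*0.441 = 1.764 eV
Step 2: Convert to Joules: 1.764*1.602e-19 = 2.826e-19 J
Step 3: T_c = 2.826e-19 / 1.381e-23 = 2.046e+04 K

2.046e+04


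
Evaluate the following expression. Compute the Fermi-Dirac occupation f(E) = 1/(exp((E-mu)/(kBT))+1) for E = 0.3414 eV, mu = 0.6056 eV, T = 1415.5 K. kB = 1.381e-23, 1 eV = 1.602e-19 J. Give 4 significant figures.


Step 1: (E - mu) = 0.3414 - 0.6056 = -0.2642 eV
Step 2: Convert: (E-mu)*eV = -4.232e-20 J
Step 3: x = (E-mu)*eV/(kB*T) = -2.165
Step 4: f = 1/(exp(-2.165)+1) = 0.8971

0.8971


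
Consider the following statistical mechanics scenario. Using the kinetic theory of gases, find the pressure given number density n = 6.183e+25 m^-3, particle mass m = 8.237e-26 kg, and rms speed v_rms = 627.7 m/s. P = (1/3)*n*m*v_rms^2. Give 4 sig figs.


Step 1: v_rms^2 = 627.7^2 = 3.94e+05
Step 2: n*m = 6.183e+25*8.237e-26 = 5.093
Step 3: P = (1/3)*5.093*3.94e+05 = 6.689e+05 Pa

6.689e+05


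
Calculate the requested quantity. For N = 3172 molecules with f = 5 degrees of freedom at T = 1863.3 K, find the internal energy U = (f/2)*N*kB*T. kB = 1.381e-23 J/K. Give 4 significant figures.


Step 1: f/2 = 5/2 = 2.5
Step 2: N*kB*T = 3172*1.381e-23*1863.3 = 8.162e-17
Step 3: U = 2.5 * 8.162e-17 = 2.041e-16 J

2.041e-16


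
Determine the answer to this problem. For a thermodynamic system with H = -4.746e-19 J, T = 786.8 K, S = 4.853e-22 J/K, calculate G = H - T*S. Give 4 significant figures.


Step 1: T*S = 786.8 * 4.853e-22 = 3.818e-19 J
Step 2: G = H - T*S = -4.746e-19 - 3.818e-19
Step 3: G = -8.564e-19 J

-8.564e-19


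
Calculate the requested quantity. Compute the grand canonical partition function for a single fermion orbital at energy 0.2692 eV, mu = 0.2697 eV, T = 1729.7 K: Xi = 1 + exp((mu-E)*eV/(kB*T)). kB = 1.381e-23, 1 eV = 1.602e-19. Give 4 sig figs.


Step 1: (mu - E) = 0.2697 - 0.2692 = 0.0005 eV
Step 2: x = (mu-E)*eV/(kB*T) = 0.0005*1.602e-19/(1.381e-23*1729.7) = 0.003353
Step 3: exp(x) = 1.003
Step 4: Xi = 1 + 1.003 = 2.003

2.003


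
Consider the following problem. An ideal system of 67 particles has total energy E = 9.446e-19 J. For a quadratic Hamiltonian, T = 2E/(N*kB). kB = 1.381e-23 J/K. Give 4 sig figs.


Step 1: Numerator = 2*E = 2*9.446e-19 = 1.889e-18 J
Step 2: Denominator = N*kB = 67*1.381e-23 = 9.253e-22
Step 3: T = 1.889e-18 / 9.253e-22 = 2042 K

2042


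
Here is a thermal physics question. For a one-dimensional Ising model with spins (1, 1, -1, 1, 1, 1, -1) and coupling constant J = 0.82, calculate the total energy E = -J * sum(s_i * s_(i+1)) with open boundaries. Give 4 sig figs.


Step 1: Nearest-neighbor products: 1, -1, -1, 1, 1, -1
Step 2: Sum of products = 0
Step 3: E = -0.82 * 0 = 0

0


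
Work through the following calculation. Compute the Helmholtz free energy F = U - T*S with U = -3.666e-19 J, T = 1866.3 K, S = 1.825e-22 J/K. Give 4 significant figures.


Step 1: T*S = 1866.3 * 1.825e-22 = 3.406e-19 J
Step 2: F = U - T*S = -3.666e-19 - 3.406e-19
Step 3: F = -7.072e-19 J

-7.072e-19


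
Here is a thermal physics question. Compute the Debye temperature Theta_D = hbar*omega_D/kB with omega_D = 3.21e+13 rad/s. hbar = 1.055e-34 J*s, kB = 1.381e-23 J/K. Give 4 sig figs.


Step 1: hbar*omega_D = 1.055e-34 * 3.21e+13 = 3.387e-21 J
Step 2: Theta_D = 3.387e-21 / 1.381e-23
Step 3: Theta_D = 245.2 K

245.2


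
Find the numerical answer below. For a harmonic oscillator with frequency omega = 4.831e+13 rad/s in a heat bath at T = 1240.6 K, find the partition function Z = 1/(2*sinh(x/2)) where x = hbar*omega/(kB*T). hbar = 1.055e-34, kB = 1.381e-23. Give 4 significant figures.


Step 1: Compute x = hbar*omega/(kB*T) = 1.055e-34*4.831e+13/(1.381e-23*1240.6) = 0.2975
Step 2: x/2 = 0.1487
Step 3: sinh(x/2) = 0.1493
Step 4: Z = 1/(2*0.1493) = 3.349

3.349


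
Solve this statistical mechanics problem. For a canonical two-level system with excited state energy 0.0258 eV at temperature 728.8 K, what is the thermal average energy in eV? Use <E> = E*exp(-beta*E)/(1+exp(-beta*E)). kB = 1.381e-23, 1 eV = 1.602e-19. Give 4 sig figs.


Step 1: beta*E = 0.0258*1.602e-19/(1.381e-23*728.8) = 0.4107
Step 2: exp(-beta*E) = 0.6632
Step 3: <E> = 0.0258*0.6632/(1+0.6632) = 0.01029 eV

0.01029


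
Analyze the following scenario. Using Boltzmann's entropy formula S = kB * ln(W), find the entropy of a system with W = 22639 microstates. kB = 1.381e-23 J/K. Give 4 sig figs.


Step 1: ln(W) = ln(22639) = 10.03
Step 2: S = kB * ln(W) = 1.381e-23 * 10.03
Step 3: S = 1.385e-22 J/K

1.385e-22


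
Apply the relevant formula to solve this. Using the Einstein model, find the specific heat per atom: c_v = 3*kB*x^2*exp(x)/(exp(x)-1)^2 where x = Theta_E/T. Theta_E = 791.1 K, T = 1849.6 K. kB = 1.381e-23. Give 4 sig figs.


Step 1: x = Theta_E/T = 791.1/1849.6 = 0.4277
Step 2: x^2 = 0.1829
Step 3: exp(x) = 1.534
Step 4: c_v = 3*1.381e-23*0.1829*1.534/(1.534-1)^2 = 4.08e-23

4.08e-23


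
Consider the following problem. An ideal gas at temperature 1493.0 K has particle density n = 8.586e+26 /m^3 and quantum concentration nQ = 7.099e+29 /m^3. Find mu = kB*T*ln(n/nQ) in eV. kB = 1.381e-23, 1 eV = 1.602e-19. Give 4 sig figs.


Step 1: n/nQ = 8.586e+26/7.099e+29 = 0.001209
Step 2: ln(n/nQ) = -6.718
Step 3: mu = kB*T*ln(n/nQ) = 2.062e-20*-6.718 = -1.385e-19 J
Step 4: Convert to eV: -1.385e-19/1.602e-19 = -0.8646 eV

-0.8646


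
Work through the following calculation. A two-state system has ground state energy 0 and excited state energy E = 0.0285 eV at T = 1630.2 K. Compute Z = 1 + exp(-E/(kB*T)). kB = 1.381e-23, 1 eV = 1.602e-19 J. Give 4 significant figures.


Step 1: Compute beta*E = E*eV/(kB*T) = 0.0285*1.602e-19/(1.381e-23*1630.2) = 0.2028
Step 2: exp(-beta*E) = exp(-0.2028) = 0.8164
Step 3: Z = 1 + 0.8164 = 1.816

1.816


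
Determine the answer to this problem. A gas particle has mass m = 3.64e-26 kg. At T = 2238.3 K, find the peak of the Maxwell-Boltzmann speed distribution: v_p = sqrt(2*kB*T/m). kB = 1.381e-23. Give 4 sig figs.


Step 1: Numerator = 2*kB*T = 2*1.381e-23*2238.3 = 6.182e-20
Step 2: Ratio = 6.182e-20 / 3.64e-26 = 1.698e+06
Step 3: v_p = sqrt(1.698e+06) = 1303 m/s

1303


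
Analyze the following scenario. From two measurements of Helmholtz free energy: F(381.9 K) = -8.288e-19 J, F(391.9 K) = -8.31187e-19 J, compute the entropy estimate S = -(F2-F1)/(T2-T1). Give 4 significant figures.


Step 1: dF = F2 - F1 = -8.31187e-19 - (-8.288e-19) = -2.387e-21 J
Step 2: dT = T2 - T1 = 391.9 - 381.9 = 10 K
Step 3: S = -dF/dT = -(-2.387e-21)/10 = 2.387e-22 J/K

2.387e-22


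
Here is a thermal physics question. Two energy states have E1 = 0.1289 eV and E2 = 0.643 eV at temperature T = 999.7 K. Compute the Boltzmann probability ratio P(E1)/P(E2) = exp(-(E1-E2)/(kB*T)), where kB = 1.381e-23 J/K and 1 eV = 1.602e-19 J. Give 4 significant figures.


Step 1: Compute energy difference dE = E1 - E2 = 0.1289 - 0.643 = -0.5141 eV
Step 2: Convert to Joules: dE_J = -0.5141 * 1.602e-19 = -8.236e-20 J
Step 3: Compute exponent = -dE_J / (kB * T) = -(-8.236e-20) / (1.381e-23 * 999.7) = 5.965
Step 4: P(E1)/P(E2) = exp(5.965) = 389.7

389.7


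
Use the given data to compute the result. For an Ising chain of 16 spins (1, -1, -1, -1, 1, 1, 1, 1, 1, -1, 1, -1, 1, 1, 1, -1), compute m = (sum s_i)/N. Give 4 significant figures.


Step 1: Count up spins (+1): 10, down spins (-1): 6
Step 2: Total magnetization M = 10 - 6 = 4
Step 3: m = M/N = 4/16 = 0.25

0.25


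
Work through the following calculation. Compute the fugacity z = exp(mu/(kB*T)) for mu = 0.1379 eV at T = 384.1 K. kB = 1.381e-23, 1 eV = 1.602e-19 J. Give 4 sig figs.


Step 1: Convert mu to Joules: 0.1379*1.602e-19 = 2.209e-20 J
Step 2: kB*T = 1.381e-23*384.1 = 5.304e-21 J
Step 3: mu/(kB*T) = 4.165
Step 4: z = exp(4.165) = 64.38

64.38


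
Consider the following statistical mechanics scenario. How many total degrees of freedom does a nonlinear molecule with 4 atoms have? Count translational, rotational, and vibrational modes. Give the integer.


Step 1: Translational DOF = 3
Step 2: Rotational DOF (nonlinear) = 3
Step 3: Vibrational DOF = 3*4 - 6 = 6
Step 4: Total = 3 + 3 + 6 = 12

12


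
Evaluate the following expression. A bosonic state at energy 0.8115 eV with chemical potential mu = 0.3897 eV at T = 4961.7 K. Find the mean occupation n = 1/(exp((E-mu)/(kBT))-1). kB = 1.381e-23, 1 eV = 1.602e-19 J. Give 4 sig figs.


Step 1: (E - mu) = 0.4218 eV
Step 2: x = (E-mu)*eV/(kB*T) = 0.4218*1.602e-19/(1.381e-23*4961.7) = 0.9862
Step 3: exp(x) = 2.681
Step 4: n = 1/(exp(x)-1) = 0.5949

0.5949


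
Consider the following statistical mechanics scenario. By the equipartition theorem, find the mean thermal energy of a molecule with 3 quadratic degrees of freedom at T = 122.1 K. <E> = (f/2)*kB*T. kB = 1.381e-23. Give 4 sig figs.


Step 1: f/2 = 3/2 = 1.5
Step 2: kB*T = 1.381e-23 * 122.1 = 1.686e-21
Step 3: <E> = 1.5 * 1.686e-21 = 2.529e-21 J

2.529e-21


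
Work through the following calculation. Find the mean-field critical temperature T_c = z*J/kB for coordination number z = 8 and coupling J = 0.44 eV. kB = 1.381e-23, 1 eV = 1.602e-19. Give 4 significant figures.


Step 1: z*J = 8*0.44 = 3.52 eV
Step 2: Convert to Joules: 3.52*1.602e-19 = 5.639e-19 J
Step 3: T_c = 5.639e-19 / 1.381e-23 = 4.083e+04 K

4.083e+04


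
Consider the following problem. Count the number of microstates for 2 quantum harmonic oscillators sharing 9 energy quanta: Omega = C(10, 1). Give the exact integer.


Step 1: Use binomial coefficient C(10, 1)
Step 2: Numerator = 10! / 9!
Step 3: Denominator = 1!
Step 4: Omega = 10

10


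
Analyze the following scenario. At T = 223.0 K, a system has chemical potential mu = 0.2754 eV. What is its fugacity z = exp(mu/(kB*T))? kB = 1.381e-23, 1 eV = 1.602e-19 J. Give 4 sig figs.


Step 1: Convert mu to Joules: 0.2754*1.602e-19 = 4.412e-20 J
Step 2: kB*T = 1.381e-23*223.0 = 3.08e-21 J
Step 3: mu/(kB*T) = 14.33
Step 4: z = exp(14.33) = 1.666e+06

1.666e+06


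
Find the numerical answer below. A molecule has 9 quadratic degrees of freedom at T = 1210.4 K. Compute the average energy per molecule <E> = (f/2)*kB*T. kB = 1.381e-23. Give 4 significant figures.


Step 1: f/2 = 9/2 = 4.5
Step 2: kB*T = 1.381e-23 * 1210.4 = 1.672e-20
Step 3: <E> = 4.5 * 1.672e-20 = 7.522e-20 J

7.522e-20


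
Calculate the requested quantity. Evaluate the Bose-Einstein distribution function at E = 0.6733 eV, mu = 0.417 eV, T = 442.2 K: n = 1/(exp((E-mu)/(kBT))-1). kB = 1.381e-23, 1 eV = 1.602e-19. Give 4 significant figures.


Step 1: (E - mu) = 0.2563 eV
Step 2: x = (E-mu)*eV/(kB*T) = 0.2563*1.602e-19/(1.381e-23*442.2) = 6.724
Step 3: exp(x) = 831.8
Step 4: n = 1/(exp(x)-1) = 0.001204

0.001204


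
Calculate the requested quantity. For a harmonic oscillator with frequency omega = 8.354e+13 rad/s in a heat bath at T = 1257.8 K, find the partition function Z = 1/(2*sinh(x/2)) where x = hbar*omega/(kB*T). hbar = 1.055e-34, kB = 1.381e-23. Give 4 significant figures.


Step 1: Compute x = hbar*omega/(kB*T) = 1.055e-34*8.354e+13/(1.381e-23*1257.8) = 0.5074
Step 2: x/2 = 0.2537
Step 3: sinh(x/2) = 0.2564
Step 4: Z = 1/(2*0.2564) = 1.95

1.95


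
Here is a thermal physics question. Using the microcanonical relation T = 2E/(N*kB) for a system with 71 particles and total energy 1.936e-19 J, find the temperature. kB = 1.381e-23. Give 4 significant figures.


Step 1: Numerator = 2*E = 2*1.936e-19 = 3.872e-19 J
Step 2: Denominator = N*kB = 71*1.381e-23 = 9.805e-22
Step 3: T = 3.872e-19 / 9.805e-22 = 394.9 K

394.9


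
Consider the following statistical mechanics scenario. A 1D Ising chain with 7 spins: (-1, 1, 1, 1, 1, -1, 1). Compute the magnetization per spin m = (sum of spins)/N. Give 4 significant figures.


Step 1: Count up spins (+1): 5, down spins (-1): 2
Step 2: Total magnetization M = 5 - 2 = 3
Step 3: m = M/N = 3/7 = 0.4286

0.4286


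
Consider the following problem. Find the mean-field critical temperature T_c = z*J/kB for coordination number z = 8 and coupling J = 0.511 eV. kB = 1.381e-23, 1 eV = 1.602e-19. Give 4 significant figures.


Step 1: z*J = 8*0.511 = 4.088 eV
Step 2: Convert to Joules: 4.088*1.602e-19 = 6.549e-19 J
Step 3: T_c = 6.549e-19 / 1.381e-23 = 4.742e+04 K

4.742e+04


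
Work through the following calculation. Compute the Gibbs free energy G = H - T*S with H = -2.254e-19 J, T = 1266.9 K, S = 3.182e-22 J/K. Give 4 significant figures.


Step 1: T*S = 1266.9 * 3.182e-22 = 4.031e-19 J
Step 2: G = H - T*S = -2.254e-19 - 4.031e-19
Step 3: G = -6.285e-19 J

-6.285e-19


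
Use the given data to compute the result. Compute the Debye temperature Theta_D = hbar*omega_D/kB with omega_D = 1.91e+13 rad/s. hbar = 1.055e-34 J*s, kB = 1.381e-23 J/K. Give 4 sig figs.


Step 1: hbar*omega_D = 1.055e-34 * 1.91e+13 = 2.015e-21 J
Step 2: Theta_D = 2.015e-21 / 1.381e-23
Step 3: Theta_D = 145.9 K

145.9


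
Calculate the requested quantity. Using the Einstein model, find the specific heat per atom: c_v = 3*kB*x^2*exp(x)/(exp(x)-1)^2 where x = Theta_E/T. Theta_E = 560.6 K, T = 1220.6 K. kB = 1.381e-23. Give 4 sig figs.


Step 1: x = Theta_E/T = 560.6/1220.6 = 0.4593
Step 2: x^2 = 0.2109
Step 3: exp(x) = 1.583
Step 4: c_v = 3*1.381e-23*0.2109*1.583/(1.583-1)^2 = 4.071e-23

4.071e-23


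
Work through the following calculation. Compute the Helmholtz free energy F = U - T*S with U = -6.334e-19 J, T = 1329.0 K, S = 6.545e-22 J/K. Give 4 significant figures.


Step 1: T*S = 1329.0 * 6.545e-22 = 8.698e-19 J
Step 2: F = U - T*S = -6.334e-19 - 8.698e-19
Step 3: F = -1.503e-18 J

-1.503e-18


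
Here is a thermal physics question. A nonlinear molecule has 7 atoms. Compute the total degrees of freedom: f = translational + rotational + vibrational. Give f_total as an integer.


Step 1: Translational DOF = 3
Step 2: Rotational DOF (nonlinear) = 3
Step 3: Vibrational DOF = 3*7 - 6 = 15
Step 4: Total = 3 + 3 + 15 = 21

21


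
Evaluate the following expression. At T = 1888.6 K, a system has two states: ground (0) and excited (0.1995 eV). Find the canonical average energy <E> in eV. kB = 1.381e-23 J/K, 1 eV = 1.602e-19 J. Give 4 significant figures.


Step 1: beta*E = 0.1995*1.602e-19/(1.381e-23*1888.6) = 1.225
Step 2: exp(-beta*E) = 0.2936
Step 3: <E> = 0.1995*0.2936/(1+0.2936) = 0.04528 eV

0.04528


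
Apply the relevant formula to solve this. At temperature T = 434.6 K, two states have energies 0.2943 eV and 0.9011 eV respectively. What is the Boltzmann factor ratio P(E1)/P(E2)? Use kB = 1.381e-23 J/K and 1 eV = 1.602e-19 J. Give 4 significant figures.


Step 1: Compute energy difference dE = E1 - E2 = 0.2943 - 0.9011 = -0.6068 eV
Step 2: Convert to Joules: dE_J = -0.6068 * 1.602e-19 = -9.721e-20 J
Step 3: Compute exponent = -dE_J / (kB * T) = -(-9.721e-20) / (1.381e-23 * 434.6) = 16.2
Step 4: P(E1)/P(E2) = exp(16.2) = 1.082e+07

1.082e+07


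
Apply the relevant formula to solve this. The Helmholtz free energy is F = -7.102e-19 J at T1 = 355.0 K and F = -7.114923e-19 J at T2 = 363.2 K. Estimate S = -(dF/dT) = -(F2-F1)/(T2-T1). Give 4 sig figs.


Step 1: dF = F2 - F1 = -7.114923e-19 - (-7.102e-19) = -1.2923e-21 J
Step 2: dT = T2 - T1 = 363.2 - 355.0 = 8.2 K
Step 3: S = -dF/dT = -(-1.2923e-21)/8.2 = 1.576e-22 J/K

1.576e-22


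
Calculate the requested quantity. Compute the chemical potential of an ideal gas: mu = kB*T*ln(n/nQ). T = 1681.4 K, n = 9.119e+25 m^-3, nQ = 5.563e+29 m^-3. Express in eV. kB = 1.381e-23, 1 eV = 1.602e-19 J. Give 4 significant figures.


Step 1: n/nQ = 9.119e+25/5.563e+29 = 0.0001639
Step 2: ln(n/nQ) = -8.716
Step 3: mu = kB*T*ln(n/nQ) = 2.322e-20*-8.716 = -2.024e-19 J
Step 4: Convert to eV: -2.024e-19/1.602e-19 = -1.263 eV

-1.263


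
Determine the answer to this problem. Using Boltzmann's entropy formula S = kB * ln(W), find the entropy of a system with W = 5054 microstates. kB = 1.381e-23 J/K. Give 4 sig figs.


Step 1: ln(W) = ln(5054) = 8.528
Step 2: S = kB * ln(W) = 1.381e-23 * 8.528
Step 3: S = 1.178e-22 J/K

1.178e-22


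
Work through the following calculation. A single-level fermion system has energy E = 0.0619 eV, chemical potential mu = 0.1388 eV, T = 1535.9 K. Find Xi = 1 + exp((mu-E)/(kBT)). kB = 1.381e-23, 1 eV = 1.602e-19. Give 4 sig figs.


Step 1: (mu - E) = 0.1388 - 0.0619 = 0.0769 eV
Step 2: x = (mu-E)*eV/(kB*T) = 0.0769*1.602e-19/(1.381e-23*1535.9) = 0.5808
Step 3: exp(x) = 1.787
Step 4: Xi = 1 + 1.787 = 2.787

2.787


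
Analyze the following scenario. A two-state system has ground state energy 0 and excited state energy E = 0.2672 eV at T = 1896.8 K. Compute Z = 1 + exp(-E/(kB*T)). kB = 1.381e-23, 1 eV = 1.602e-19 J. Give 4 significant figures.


Step 1: Compute beta*E = E*eV/(kB*T) = 0.2672*1.602e-19/(1.381e-23*1896.8) = 1.634
Step 2: exp(-beta*E) = exp(-1.634) = 0.1951
Step 3: Z = 1 + 0.1951 = 1.195

1.195


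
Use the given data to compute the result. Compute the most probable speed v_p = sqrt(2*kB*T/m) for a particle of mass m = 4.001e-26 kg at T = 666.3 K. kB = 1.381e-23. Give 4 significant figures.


Step 1: Numerator = 2*kB*T = 2*1.381e-23*666.3 = 1.84e-20
Step 2: Ratio = 1.84e-20 / 4.001e-26 = 4.6e+05
Step 3: v_p = sqrt(4.6e+05) = 678.2 m/s

678.2


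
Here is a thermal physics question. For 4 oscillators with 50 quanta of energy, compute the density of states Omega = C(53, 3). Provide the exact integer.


Step 1: Use binomial coefficient C(53, 3)
Step 2: Numerator = 53! / 50!
Step 3: Denominator = 3!
Step 4: Omega = 23426

23426


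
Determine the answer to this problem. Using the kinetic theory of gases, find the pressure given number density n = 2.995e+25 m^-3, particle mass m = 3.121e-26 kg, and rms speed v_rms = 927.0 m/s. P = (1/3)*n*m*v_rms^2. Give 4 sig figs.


Step 1: v_rms^2 = 927.0^2 = 8.593e+05
Step 2: n*m = 2.995e+25*3.121e-26 = 0.9347
Step 3: P = (1/3)*0.9347*8.593e+05 = 2.677e+05 Pa

2.677e+05


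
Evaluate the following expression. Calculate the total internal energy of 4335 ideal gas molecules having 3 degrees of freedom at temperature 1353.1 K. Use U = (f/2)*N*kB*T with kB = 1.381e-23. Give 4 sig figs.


Step 1: f/2 = 3/2 = 1.5
Step 2: N*kB*T = 4335*1.381e-23*1353.1 = 8.101e-17
Step 3: U = 1.5 * 8.101e-17 = 1.215e-16 J

1.215e-16


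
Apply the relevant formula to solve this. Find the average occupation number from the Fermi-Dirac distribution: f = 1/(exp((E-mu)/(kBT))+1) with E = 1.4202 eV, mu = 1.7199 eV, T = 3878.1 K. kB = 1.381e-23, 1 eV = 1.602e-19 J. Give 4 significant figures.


Step 1: (E - mu) = 1.4202 - 1.7199 = -0.2997 eV
Step 2: Convert: (E-mu)*eV = -4.801e-20 J
Step 3: x = (E-mu)*eV/(kB*T) = -0.8965
Step 4: f = 1/(exp(-0.8965)+1) = 0.7102

0.7102


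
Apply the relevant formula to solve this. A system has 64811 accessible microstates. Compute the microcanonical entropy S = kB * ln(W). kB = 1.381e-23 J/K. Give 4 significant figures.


Step 1: ln(W) = ln(64811) = 11.08
Step 2: S = kB * ln(W) = 1.381e-23 * 11.08
Step 3: S = 1.53e-22 J/K

1.53e-22


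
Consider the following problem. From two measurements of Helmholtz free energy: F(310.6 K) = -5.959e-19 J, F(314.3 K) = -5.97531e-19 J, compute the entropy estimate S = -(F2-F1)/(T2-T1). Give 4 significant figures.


Step 1: dF = F2 - F1 = -5.97531e-19 - (-5.959e-19) = -1.631e-21 J
Step 2: dT = T2 - T1 = 314.3 - 310.6 = 3.7 K
Step 3: S = -dF/dT = -(-1.631e-21)/3.7 = 4.408e-22 J/K

4.408e-22


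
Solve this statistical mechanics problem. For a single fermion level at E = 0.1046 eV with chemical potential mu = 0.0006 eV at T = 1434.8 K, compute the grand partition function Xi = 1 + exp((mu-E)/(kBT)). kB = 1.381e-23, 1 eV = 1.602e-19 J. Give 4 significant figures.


Step 1: (mu - E) = 0.0006 - 0.1046 = -0.104 eV
Step 2: x = (mu-E)*eV/(kB*T) = -0.104*1.602e-19/(1.381e-23*1434.8) = -0.8408
Step 3: exp(x) = 0.4314
Step 4: Xi = 1 + 0.4314 = 1.431

1.431


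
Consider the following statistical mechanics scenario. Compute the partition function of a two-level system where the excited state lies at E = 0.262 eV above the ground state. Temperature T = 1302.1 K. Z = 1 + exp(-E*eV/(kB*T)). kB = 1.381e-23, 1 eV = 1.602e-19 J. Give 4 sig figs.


Step 1: Compute beta*E = E*eV/(kB*T) = 0.262*1.602e-19/(1.381e-23*1302.1) = 2.334
Step 2: exp(-beta*E) = exp(-2.334) = 0.09689
Step 3: Z = 1 + 0.09689 = 1.097

1.097


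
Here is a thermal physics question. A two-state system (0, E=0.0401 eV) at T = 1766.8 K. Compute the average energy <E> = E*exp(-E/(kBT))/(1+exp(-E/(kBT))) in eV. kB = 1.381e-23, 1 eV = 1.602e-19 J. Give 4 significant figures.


Step 1: beta*E = 0.0401*1.602e-19/(1.381e-23*1766.8) = 0.2633
Step 2: exp(-beta*E) = 0.7685
Step 3: <E> = 0.0401*0.7685/(1+0.7685) = 0.01743 eV

0.01743


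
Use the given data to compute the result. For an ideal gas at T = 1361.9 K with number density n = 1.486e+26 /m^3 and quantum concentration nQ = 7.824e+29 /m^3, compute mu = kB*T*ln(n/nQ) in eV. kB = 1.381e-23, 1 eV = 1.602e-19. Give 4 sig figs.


Step 1: n/nQ = 1.486e+26/7.824e+29 = 0.0001899
Step 2: ln(n/nQ) = -8.569
Step 3: mu = kB*T*ln(n/nQ) = 1.881e-20*-8.569 = -1.612e-19 J
Step 4: Convert to eV: -1.612e-19/1.602e-19 = -1.006 eV

-1.006


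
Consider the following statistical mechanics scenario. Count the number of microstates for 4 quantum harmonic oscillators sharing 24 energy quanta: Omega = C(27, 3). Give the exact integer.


Step 1: Use binomial coefficient C(27, 3)
Step 2: Numerator = 27! / 24!
Step 3: Denominator = 3!
Step 4: Omega = 2925

2925


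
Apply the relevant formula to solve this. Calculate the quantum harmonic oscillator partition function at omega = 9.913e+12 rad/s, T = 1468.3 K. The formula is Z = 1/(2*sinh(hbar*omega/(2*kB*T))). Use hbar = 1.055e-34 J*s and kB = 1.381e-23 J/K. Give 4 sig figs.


Step 1: Compute x = hbar*omega/(kB*T) = 1.055e-34*9.913e+12/(1.381e-23*1468.3) = 0.05158
Step 2: x/2 = 0.02579
Step 3: sinh(x/2) = 0.02579
Step 4: Z = 1/(2*0.02579) = 19.39

19.39


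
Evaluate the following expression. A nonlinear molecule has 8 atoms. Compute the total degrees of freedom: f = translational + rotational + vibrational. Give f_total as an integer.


Step 1: Translational DOF = 3
Step 2: Rotational DOF (nonlinear) = 3
Step 3: Vibrational DOF = 3*8 - 6 = 18
Step 4: Total = 3 + 3 + 18 = 24

24


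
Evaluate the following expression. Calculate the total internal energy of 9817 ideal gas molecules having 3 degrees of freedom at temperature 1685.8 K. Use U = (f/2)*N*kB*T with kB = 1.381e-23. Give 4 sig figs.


Step 1: f/2 = 3/2 = 1.5
Step 2: N*kB*T = 9817*1.381e-23*1685.8 = 2.285e-16
Step 3: U = 1.5 * 2.285e-16 = 3.428e-16 J

3.428e-16


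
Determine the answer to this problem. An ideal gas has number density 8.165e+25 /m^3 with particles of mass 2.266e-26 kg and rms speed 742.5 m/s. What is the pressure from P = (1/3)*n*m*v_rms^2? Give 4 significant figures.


Step 1: v_rms^2 = 742.5^2 = 5.513e+05
Step 2: n*m = 8.165e+25*2.266e-26 = 1.85
Step 3: P = (1/3)*1.85*5.513e+05 = 3.4e+05 Pa

3.4e+05


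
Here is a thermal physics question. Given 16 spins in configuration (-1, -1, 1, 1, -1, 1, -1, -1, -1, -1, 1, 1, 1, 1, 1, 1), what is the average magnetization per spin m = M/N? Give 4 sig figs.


Step 1: Count up spins (+1): 9, down spins (-1): 7
Step 2: Total magnetization M = 9 - 7 = 2
Step 3: m = M/N = 2/16 = 0.125

0.125


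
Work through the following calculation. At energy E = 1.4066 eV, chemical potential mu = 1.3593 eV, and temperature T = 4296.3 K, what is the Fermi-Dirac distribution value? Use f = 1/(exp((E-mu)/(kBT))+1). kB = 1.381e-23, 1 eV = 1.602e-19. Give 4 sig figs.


Step 1: (E - mu) = 1.4066 - 1.3593 = 0.0473 eV
Step 2: Convert: (E-mu)*eV = 7.577e-21 J
Step 3: x = (E-mu)*eV/(kB*T) = 0.1277
Step 4: f = 1/(exp(0.1277)+1) = 0.4681

0.4681


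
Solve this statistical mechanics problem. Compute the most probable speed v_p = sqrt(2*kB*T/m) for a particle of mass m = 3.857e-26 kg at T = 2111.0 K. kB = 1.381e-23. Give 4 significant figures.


Step 1: Numerator = 2*kB*T = 2*1.381e-23*2111.0 = 5.831e-20
Step 2: Ratio = 5.831e-20 / 3.857e-26 = 1.512e+06
Step 3: v_p = sqrt(1.512e+06) = 1230 m/s

1230


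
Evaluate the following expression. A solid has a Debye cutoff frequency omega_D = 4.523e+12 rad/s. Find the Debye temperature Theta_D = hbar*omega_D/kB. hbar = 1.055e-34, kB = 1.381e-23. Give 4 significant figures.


Step 1: hbar*omega_D = 1.055e-34 * 4.523e+12 = 4.772e-22 J
Step 2: Theta_D = 4.772e-22 / 1.381e-23
Step 3: Theta_D = 34.55 K

34.55


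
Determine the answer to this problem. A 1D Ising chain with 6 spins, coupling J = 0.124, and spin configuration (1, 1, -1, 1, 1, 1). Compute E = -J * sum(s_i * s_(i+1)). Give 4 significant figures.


Step 1: Nearest-neighbor products: 1, -1, -1, 1, 1
Step 2: Sum of products = 1
Step 3: E = -0.124 * 1 = -0.124

-0.124


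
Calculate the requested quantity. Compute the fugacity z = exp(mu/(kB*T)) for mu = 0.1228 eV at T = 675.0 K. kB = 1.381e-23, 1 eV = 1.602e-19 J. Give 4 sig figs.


Step 1: Convert mu to Joules: 0.1228*1.602e-19 = 1.967e-20 J
Step 2: kB*T = 1.381e-23*675.0 = 9.322e-21 J
Step 3: mu/(kB*T) = 2.11
Step 4: z = exp(2.11) = 8.251

8.251


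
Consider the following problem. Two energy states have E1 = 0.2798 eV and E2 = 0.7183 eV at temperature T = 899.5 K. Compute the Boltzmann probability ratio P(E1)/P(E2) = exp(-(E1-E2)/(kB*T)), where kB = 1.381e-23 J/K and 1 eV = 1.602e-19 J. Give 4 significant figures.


Step 1: Compute energy difference dE = E1 - E2 = 0.2798 - 0.7183 = -0.4385 eV
Step 2: Convert to Joules: dE_J = -0.4385 * 1.602e-19 = -7.025e-20 J
Step 3: Compute exponent = -dE_J / (kB * T) = -(-7.025e-20) / (1.381e-23 * 899.5) = 5.655
Step 4: P(E1)/P(E2) = exp(5.655) = 285.7

285.7


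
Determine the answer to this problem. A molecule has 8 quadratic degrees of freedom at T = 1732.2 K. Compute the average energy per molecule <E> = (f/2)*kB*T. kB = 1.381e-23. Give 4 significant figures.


Step 1: f/2 = 8/2 = 4
Step 2: kB*T = 1.381e-23 * 1732.2 = 2.392e-20
Step 3: <E> = 4 * 2.392e-20 = 9.569e-20 J

9.569e-20


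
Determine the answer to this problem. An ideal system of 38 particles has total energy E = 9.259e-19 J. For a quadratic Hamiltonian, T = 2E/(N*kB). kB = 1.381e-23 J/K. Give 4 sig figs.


Step 1: Numerator = 2*E = 2*9.259e-19 = 1.852e-18 J
Step 2: Denominator = N*kB = 38*1.381e-23 = 5.248e-22
Step 3: T = 1.852e-18 / 5.248e-22 = 3529 K

3529
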